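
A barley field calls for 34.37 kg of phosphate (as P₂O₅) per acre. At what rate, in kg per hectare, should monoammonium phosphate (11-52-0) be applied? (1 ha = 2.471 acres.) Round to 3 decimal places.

Product per acre = 34.37 / 52% = 66.0962 kg.
Convert to per hectare: 66.0962 × 2.471 = 163.3236 kg.

163.324 kg of product per hectare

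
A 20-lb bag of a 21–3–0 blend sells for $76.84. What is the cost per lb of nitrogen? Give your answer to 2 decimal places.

N in bag = 20 × 21% = 4.2 lb.
Cost per lb N = $76.84 / 4.2 = $18.2952.

$18.30 per lb N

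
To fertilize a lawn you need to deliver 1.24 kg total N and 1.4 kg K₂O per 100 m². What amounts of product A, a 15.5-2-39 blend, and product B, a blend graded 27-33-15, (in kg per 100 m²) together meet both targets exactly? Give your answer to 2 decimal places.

2.34 kg product A, 3.25 kg product B

Let a = kg of product A, b = kg of product B (per 100 m²).
N: 0.155·a + 0.27·b = 1.24
K₂O: 0.39·a + 0.15·b = 1.4
Eliminate a: (row1) − 0.155/0.39·(row2) → 0.210385·b = 0.68359, so b = 3.24924.
Back-substitute: a = (1.24 − 0.27·3.24924) / 0.155 = 2.34004.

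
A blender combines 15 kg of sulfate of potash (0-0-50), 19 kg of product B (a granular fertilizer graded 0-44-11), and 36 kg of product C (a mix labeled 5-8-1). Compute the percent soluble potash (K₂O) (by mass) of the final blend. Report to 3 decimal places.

Total mass = 15 + 19 + 36 = 70 kg.
K₂O mass = 50%×15 + 11%×19 + 1%×36 = 9.95 kg.
% K₂O = 9.95 / 70 = 14.2143%.

14.214% K₂O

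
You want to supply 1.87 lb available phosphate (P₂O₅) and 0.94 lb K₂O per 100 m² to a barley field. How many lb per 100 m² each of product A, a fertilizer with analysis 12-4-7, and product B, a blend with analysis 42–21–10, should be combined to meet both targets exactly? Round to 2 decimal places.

Let a = lb of product A, b = lb of product B (per 100 m²).
P₂O₅: 0.04·a + 0.21·b = 1.87
K₂O: 0.07·a + 0.1·b = 0.94
Eliminate a: (row1) − 0.04/0.07·(row2) → 0.152857·b = 1.33286, so b = 8.71963.
Back-substitute: a = (1.87 − 0.21·8.71963) / 0.04 = 0.971963.

0.97 lb product A, 8.72 lb product B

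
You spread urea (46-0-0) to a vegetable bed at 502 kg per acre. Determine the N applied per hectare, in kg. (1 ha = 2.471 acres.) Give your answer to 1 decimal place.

570.6 kg N per hectare

nitrogen per acre = 502 × 46% = 230.92 kg.
Convert to per hectare: 230.92 × 2.471 = 570.603 kg.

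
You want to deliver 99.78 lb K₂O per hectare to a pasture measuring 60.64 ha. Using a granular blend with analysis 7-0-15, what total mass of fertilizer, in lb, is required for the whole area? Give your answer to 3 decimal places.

Product per hectare = 99.78 / 15% = 665.2 lb.
Total product = 665.2 × 60.64 = 40337.728 lb.

40337.728 lb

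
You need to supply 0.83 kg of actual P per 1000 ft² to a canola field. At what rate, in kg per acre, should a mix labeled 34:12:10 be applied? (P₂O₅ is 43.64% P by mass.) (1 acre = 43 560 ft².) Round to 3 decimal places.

As P₂O₅: 0.83 / 0.4364 = 1.90192 kg per 1000 ft².
Product per 1000 ft² = 1.90192 / 12% = 15.8494 kg.
Convert to per acre: 15.8494 × 43.56 = 690.3987 kg.

690.399 kg of product per acre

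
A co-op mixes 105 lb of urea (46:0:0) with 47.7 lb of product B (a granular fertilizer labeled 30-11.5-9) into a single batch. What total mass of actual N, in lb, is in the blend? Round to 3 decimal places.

N mass = 46%×105 + 30%×47.7 = 62.61 lb.

62.610 lb N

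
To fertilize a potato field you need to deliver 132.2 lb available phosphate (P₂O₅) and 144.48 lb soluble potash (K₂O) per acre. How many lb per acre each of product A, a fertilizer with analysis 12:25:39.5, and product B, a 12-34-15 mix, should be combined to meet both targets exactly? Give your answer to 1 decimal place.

302.6 lb product A, 166.3 lb product B

Per-acre balance (a = product A, b = product B):
P₂O₅: 0.25·a + 0.34·b = 132.2
K₂O: 0.395·a + 0.15·b = 144.48
Solving simultaneously: a = 302.616, b = 166.312.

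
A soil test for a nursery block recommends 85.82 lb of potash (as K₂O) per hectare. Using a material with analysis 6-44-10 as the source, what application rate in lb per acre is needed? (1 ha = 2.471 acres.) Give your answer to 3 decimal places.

Product per hectare = 85.82 / 10% = 858.2 lb.
Convert to per acre: 858.2 × 0.404694 = 347.3088 lb.

347.309 lb of product per acre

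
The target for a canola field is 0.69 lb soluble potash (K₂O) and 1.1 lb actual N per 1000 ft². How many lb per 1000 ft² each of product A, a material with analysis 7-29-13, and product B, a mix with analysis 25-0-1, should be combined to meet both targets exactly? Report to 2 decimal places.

5.08 lb product A, 2.98 lb product B

With a, b = lb per 1000 ft² of product A and product B:
K₂O: 0.13·a + 0.01·b = 0.69
N: 0.07·a + 0.25·b = 1.1
From row1: a = (0.69 − 0.01·b) / 0.13.
Into row2: 0.07·(0.69 − 0.01·b)/0.13 + 0.25·b = 1.1 → b = 2.97799, a = 5.07862.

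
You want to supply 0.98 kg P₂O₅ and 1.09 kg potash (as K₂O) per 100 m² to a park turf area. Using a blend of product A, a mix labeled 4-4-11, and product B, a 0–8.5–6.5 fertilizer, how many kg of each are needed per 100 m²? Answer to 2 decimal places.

4.29 kg product A, 9.51 kg product B

Let a = kg of product A, b = kg of product B (per 100 m²).
P₂O₅: 0.04·a + 0.085·b = 0.98
K₂O: 0.11·a + 0.065·b = 1.09
From row1: a = (0.98 − 0.085·b) / 0.04.
Into row2: 0.11·(0.98 − 0.085·b)/0.04 + 0.065·b = 1.09 → b = 9.51111, a = 4.28889.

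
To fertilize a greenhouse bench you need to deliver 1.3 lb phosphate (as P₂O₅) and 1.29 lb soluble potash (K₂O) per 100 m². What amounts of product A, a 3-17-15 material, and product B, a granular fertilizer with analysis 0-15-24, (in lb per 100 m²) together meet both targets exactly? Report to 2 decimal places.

6.48 lb product A, 1.33 lb product B

Per-100 m² balance (a = product A, b = product B):
P₂O₅: 0.17·a + 0.15·b = 1.3
K₂O: 0.15·a + 0.24·b = 1.29
Eliminate a: (row1) − 0.17/0.15·(row2) → -0.122·b = -0.162, so b = 1.32787.
Back-substitute: a = (1.3 − 0.15·1.32787) / 0.17 = 6.47541.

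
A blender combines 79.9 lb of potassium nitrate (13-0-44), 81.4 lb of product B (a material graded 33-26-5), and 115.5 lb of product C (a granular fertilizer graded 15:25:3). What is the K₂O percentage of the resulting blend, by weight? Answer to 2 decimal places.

15.42% K₂O

Total mass = 79.9 + 81.4 + 115.5 = 276.8 lb.
K₂O mass = 44%×79.9 + 5%×81.4 + 3%×115.5 = 42.691 lb.
% K₂O = 42.691 / 276.8 = 15.423%.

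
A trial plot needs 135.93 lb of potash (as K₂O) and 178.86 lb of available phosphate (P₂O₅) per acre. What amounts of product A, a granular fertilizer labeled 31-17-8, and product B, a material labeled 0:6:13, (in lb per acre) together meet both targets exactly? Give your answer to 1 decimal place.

Per-acre balance (a = product A, b = product B):
K₂O: 0.08·a + 0.13·b = 135.93
P₂O₅: 0.17·a + 0.06·b = 178.86
Solving simultaneously: a = 872.601, b = 508.63.

872.6 lb product A, 508.6 lb product B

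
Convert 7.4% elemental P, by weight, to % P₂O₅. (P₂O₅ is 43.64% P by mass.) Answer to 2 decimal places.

%P₂O₅ = 7.4 / 0.4364 = 16.9569%.

16.96% P₂O₅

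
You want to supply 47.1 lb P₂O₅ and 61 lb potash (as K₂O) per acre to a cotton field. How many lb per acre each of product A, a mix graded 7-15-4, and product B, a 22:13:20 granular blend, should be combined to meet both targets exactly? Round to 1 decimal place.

Per-acre balance (a = product A, b = product B):
P₂O₅: 0.15·a + 0.13·b = 47.1
K₂O: 0.04·a + 0.2·b = 61
Solving simultaneously: a = 60.0806, b = 292.984.

60.1 lb product A, 293.0 lb product B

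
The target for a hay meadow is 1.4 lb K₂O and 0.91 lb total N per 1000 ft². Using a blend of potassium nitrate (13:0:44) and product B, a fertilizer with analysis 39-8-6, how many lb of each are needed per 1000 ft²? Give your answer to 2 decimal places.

3.00 lb potassium nitrate, 1.33 lb product B

Let a = lb of potassium nitrate, b = lb of product B (per 1000 ft²).
K₂O: 0.44·a + 0.06·b = 1.4
N: 0.13·a + 0.39·b = 0.91
Solving simultaneously: a = 3, b = 1.33333.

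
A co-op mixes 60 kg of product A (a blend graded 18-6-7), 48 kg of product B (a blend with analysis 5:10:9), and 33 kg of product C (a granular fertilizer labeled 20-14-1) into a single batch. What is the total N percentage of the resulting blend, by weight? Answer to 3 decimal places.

14.043% N

Total mass = 60 + 48 + 33 = 141 kg.
N mass = 18%×60 + 5%×48 + 20%×33 = 19.8 kg.
% N = 19.8 / 141 = 14.0426%.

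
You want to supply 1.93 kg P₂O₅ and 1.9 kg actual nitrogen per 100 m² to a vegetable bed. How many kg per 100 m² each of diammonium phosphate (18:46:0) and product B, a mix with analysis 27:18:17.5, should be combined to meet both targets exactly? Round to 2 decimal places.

Let a = kg of diammonium phosphate, b = kg of product B (per 100 m²).
P₂O₅: 0.46·a + 0.18·b = 1.93
N: 0.18·a + 0.27·b = 1.9
From row1: a = (1.93 − 0.18·b) / 0.46.
Into row2: 0.18·(1.93 − 0.18·b)/0.46 + 0.27·b = 1.9 → b = 5.73638, a = 1.95098.

1.95 kg diammonium phosphate, 5.74 kg product B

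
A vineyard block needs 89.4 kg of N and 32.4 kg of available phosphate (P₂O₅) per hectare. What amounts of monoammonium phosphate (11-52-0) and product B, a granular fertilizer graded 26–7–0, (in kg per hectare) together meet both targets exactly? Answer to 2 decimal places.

16.99 kg monoammonium phosphate, 336.66 kg product B

Per-hectare balance (a = monoammonium phosphate, b = product B):
N: 0.11·a + 0.26·b = 89.4
P₂O₅: 0.52·a + 0.07·b = 32.4
Eliminate b: (row1) − 0.26/0.07·(row2) → -1.82143·a = -30.9429, so a = 16.9882.
Then b = (32.4 − 0.52·16.9882) / 0.07 = 336.659.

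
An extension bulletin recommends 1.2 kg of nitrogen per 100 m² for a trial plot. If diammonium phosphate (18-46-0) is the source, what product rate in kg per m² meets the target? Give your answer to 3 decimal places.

0.067 kg of product per sq m

Product per 100 m² = 1.2 / 18% = 6.66667 kg.
Convert to per m²: 6.66667 × 0.01 = 0.0666667 kg.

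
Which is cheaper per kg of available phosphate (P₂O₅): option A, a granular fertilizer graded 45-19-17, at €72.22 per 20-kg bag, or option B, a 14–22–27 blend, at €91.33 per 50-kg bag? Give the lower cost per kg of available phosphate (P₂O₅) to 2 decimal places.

€8.30 per kg P₂O₅ (option B)

option A: P₂O₅ per bag = 20 × 19% = 3.8 kg; cost = 72.22 / 3.8 = €19.0053/kg P₂O₅.
option B: P₂O₅ per bag = 50 × 22% = 11 kg; cost = 91.33 / 11 = €8.3027/kg P₂O₅.
option B is cheaper.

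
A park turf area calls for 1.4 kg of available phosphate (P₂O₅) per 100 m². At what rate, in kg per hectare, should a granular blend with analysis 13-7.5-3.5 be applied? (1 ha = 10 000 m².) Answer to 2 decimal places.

Product per 100 m² = 1.4 / 7.5% = 18.6667 kg.
Convert to per hectare: 18.6667 × 100 = 1866.667 kg.

1866.67 kg of product per hectare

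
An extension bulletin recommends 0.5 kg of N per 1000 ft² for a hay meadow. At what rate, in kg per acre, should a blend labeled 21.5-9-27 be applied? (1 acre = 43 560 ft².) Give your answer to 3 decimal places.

Product per 1000 ft² = 0.5 / 21.5% = 2.32558 kg.
Convert to per acre: 2.32558 × 43.56 = 101.3023 kg.

101.302 kg of product per acre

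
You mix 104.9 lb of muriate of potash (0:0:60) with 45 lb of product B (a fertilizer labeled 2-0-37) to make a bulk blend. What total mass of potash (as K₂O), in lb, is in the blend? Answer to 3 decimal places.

79.590 lb K₂O

K₂O mass = 60%×104.9 + 37%×45 = 79.59 lb.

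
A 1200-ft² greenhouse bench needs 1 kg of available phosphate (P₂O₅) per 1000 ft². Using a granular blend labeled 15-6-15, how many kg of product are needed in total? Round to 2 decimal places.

Product per 1000 ft² = 1 / 6% = 16.6667 kg.
Total product = 16.6667 × 1200 / 1000 = 20 kg.

20.00 kg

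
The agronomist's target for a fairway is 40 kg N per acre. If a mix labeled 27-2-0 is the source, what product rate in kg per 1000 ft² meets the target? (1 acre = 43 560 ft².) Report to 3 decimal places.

Product per acre = 40 / 27% = 148.148 kg.
Convert to per 1000 ft²: 148.148 × 0.0229568 = 3.40101 kg.

3.401 kg of product per thousand sq ft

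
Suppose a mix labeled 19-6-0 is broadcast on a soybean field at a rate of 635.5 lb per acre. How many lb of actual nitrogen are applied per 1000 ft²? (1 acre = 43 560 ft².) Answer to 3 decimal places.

nitrogen per acre = 635.5 × 19% = 120.745 lb.
Convert to per 1000 ft²: 120.745 × 0.0229568 = 2.77192 lb.

2.772 lb N per thousand sq ft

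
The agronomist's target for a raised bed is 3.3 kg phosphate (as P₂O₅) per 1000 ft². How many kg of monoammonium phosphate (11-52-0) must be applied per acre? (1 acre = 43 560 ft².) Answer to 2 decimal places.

276.44 kg of product per acre

Product per 1000 ft² = 3.3 / 52% = 6.34615 kg.
Convert to per acre: 6.34615 × 43.56 = 276.438 kg.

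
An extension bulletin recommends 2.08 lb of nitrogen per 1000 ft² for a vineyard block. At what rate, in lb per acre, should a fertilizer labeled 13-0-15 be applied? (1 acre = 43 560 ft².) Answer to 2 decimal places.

Product per 1000 ft² = 2.08 / 13% = 16 lb.
Convert to per acre: 16 × 43.56 = 696.96 lb.

696.96 lb of product per acre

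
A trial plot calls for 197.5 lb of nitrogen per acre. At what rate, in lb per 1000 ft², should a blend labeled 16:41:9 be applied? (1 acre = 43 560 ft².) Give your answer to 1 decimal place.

28.3 lb of product per thousand sq ft

Product per acre = 197.5 / 16% = 1234.38 lb.
Convert to per 1000 ft²: 1234.38 × 0.0229568 = 28.3374 lb.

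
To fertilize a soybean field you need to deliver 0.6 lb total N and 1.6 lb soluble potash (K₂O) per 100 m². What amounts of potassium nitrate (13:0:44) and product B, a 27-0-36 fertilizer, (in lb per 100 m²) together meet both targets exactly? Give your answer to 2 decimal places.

3.00 lb potassium nitrate, 0.78 lb product B

Per-100 m² balance (a = potassium nitrate, b = product B):
N: 0.13·a + 0.27·b = 0.6
K₂O: 0.44·a + 0.36·b = 1.6
Eliminate b: (row1) − 0.27/0.36·(row2) → -0.2·a = -0.6, so a = 3.
Then b = (1.6 − 0.44·3) / 0.36 = 0.777778.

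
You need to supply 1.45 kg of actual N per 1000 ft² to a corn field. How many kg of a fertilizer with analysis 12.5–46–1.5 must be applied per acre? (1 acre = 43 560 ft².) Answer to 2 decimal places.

505.30 kg of product per acre

Product per 1000 ft² = 1.45 / 12.5% = 11.6 kg.
Convert to per acre: 11.6 × 43.56 = 505.296 kg.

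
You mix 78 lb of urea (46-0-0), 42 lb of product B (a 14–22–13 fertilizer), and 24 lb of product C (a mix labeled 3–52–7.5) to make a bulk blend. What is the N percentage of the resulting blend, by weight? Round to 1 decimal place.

29.5% N

Total mass = 78 + 42 + 24 = 144 lb.
N mass = 46%×78 + 14%×42 + 3%×24 = 42.48 lb.
% N = 42.48 / 144 = 29.5%.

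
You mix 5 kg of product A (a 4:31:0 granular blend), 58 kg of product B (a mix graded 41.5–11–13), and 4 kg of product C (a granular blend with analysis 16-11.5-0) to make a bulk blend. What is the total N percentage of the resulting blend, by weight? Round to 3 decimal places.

Total mass = 5 + 58 + 4 = 67 kg.
N mass = 4%×5 + 41.5%×58 + 16%×4 = 24.91 kg.
% N = 24.91 / 67 = 37.1791%.

37.179% N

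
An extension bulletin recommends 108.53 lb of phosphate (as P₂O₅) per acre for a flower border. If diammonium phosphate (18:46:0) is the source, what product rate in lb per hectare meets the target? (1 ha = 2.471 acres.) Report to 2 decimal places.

Product per acre = 108.53 / 46% = 235.935 lb.
Convert to per hectare: 235.935 × 2.471 = 582.9948 lb.

582.99 lb of product per hectare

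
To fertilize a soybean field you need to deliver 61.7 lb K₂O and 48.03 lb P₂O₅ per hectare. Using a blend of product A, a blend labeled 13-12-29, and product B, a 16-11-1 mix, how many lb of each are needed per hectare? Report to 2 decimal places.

Per-hectare balance (a = product A, b = product B):
K₂O: 0.29·a + 0.01·b = 61.7
P₂O₅: 0.12·a + 0.11·b = 48.03
Eliminate b: (row1) − 0.01/0.11·(row2) → 0.279091·a = 57.3336, so a = 205.42997.
Then b = (48.03 − 0.12·205.42997) / 0.11 = 212.531.

205.43 lb product A, 212.53 lb product B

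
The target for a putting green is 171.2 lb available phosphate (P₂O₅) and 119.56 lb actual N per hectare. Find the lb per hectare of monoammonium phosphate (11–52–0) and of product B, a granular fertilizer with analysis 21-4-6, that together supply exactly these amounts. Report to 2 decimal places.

297.42 lb monoammonium phosphate, 413.54 lb product B

Per-hectare balance (a = monoammonium phosphate, b = product B):
P₂O₅: 0.52·a + 0.04·b = 171.2
N: 0.11·a + 0.21·b = 119.56
From row1: a = (171.2 − 0.04·b) / 0.52.
Into row2: 0.11·(171.2 − 0.04·b)/0.52 + 0.21·b = 119.56 → b = 413.542, a = 297.4198.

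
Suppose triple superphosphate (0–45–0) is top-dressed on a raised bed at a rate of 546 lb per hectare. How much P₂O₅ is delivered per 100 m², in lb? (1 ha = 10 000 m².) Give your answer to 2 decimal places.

P₂O₅ per hectare = 546 × 45% = 245.7 lb.
Convert to per 100 m²: 245.7 × 0.01 = 2.457 lb.

2.46 lb P₂O₅ per hundred sq m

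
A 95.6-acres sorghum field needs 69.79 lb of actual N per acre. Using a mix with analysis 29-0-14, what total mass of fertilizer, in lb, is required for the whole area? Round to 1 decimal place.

23006.6 lb

Product per acre = 69.79 / 29% = 240.655 lb.
Total product = 240.655 × 95.6 = 23006.63 lb.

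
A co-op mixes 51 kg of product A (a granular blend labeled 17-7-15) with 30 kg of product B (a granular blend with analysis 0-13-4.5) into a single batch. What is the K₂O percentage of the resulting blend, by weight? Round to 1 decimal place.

11.1% K₂O

Total mass = 51 + 30 = 81 kg.
K₂O mass = 15%×51 + 4.5%×30 = 9 kg.
% K₂O = 9 / 81 = 11.1111%.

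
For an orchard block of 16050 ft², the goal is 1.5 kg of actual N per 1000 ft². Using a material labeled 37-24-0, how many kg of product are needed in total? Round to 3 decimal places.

Product per 1000 ft² = 1.5 / 37% = 4.05405 kg.
Total product = 4.05405 × 16050 / 1000 = 65.0676 kg.

65.068 kg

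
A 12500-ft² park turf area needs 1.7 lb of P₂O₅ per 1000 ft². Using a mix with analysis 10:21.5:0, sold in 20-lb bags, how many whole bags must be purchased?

5 bags

Product per 1000 ft² = 1.7 / 21.5% = 7.90698 lb.
Total product = 7.90698 × 12500 / 1000 = 98.8372 lb.
Bags = ⌈98.8372 / 20⌉ = 5.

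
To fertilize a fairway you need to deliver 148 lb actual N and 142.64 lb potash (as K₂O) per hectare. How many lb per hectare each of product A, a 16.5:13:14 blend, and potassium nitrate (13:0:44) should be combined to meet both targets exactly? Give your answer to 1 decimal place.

With a, b = lb per hectare of product A and potassium nitrate:
N: 0.165·a + 0.13·b = 148
K₂O: 0.14·a + 0.44·b = 142.64
From row1: a = (148 − 0.13·b) / 0.165.
Into row2: 0.14·(148 − 0.13·b)/0.165 + 0.44·b = 142.64 → b = 51.7574, a = 856.191.

856.2 lb product A, 51.8 lb potassium nitrate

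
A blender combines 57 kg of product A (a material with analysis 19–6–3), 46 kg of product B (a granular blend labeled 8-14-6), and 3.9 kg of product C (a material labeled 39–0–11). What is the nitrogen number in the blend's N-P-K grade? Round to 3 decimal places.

14.996% N

Total mass = 57 + 46 + 3.9 = 106.9 kg.
N mass = 19%×57 + 8%×46 + 39%×3.9 = 16.031 kg.
% N = 16.031 / 106.9 = 14.9963%.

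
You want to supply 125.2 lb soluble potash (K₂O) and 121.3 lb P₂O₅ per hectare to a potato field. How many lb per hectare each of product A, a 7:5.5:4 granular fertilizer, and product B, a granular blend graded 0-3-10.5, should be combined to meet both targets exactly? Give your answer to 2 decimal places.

Per-hectare balance (a = product A, b = product B):
K₂O: 0.04·a + 0.105·b = 125.2
P₂O₅: 0.055·a + 0.03·b = 121.3
Eliminate a: (row1) − 0.04/0.055·(row2) → 0.0831818·b = 36.9818, so b = 444.5902.
Back-substitute: a = (125.2 − 0.105·444.5902) / 0.04 = 1962.951.

1962.95 lb product A, 444.59 lb product B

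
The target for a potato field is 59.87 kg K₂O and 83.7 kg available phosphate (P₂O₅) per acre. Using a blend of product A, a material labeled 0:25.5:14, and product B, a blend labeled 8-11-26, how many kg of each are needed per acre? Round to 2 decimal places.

298.16 kg product A, 69.72 kg product B

Per-acre balance (a = product A, b = product B):
K₂O: 0.14·a + 0.26·b = 59.87
P₂O₅: 0.255·a + 0.11·b = 83.7
Eliminate b: (row1) − 0.26/0.11·(row2) → -0.462727·a = -137.966, so a = 298.159.
Then b = (83.7 − 0.255·298.159) / 0.11 = 69.722.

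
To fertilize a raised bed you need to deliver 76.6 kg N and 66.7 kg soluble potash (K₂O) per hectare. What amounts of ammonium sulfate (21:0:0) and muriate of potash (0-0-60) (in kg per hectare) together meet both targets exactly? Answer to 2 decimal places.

364.76 kg ammonium sulfate, 111.17 kg muriate of potash

Let a = kg of ammonium sulfate, b = kg of muriate of potash (per hectare).
N: 0.21·a + 0·b = 76.6
K₂O: 0·a + 0.6·b = 66.7
Solving simultaneously: a = 364.762, b = 111.167.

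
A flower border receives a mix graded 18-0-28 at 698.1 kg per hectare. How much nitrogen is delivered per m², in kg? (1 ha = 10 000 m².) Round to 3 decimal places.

nitrogen per hectare = 698.1 × 18% = 125.658 kg.
Convert to per m²: 125.658 × 0.0001 = 0.0125658 kg.

0.013 kg N per sq m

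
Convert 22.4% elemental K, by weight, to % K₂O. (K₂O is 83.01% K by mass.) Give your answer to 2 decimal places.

%K₂O = 22.4 / 0.8301 = 26.9847%.

26.98% K₂O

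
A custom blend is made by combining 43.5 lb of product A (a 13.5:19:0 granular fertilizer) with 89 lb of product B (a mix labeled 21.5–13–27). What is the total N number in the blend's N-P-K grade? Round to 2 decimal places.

18.87% N

Total mass = 43.5 + 89 = 132.5 lb.
N mass = 13.5%×43.5 + 21.5%×89 = 25.0075 lb.
% N = 25.0075 / 132.5 = 18.8736%.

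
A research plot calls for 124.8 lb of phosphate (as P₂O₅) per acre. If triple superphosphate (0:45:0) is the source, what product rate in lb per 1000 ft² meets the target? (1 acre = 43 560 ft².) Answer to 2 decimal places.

6.37 lb of product per thousand sq ft

Product per acre = 124.8 / 45% = 277.333 lb.
Convert to per 1000 ft²: 277.333 × 0.0229568 = 6.3667 lb.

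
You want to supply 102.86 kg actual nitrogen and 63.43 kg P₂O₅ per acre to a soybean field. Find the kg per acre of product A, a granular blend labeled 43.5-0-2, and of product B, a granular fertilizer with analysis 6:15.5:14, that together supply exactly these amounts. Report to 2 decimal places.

With a, b = kg per acre of product A and product B:
N: 0.435·a + 0.06·b = 102.86
P₂O₅: 0·a + 0.155·b = 63.43
Solving simultaneously: a = 180.0148, b = 409.226.

180.01 kg product A, 409.23 kg product B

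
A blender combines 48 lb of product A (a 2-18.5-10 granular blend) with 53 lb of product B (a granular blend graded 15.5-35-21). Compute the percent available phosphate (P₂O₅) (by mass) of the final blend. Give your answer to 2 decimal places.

Total mass = 48 + 53 = 101 lb.
P₂O₅ mass = 18.5%×48 + 35%×53 = 27.43 lb.
% P₂O₅ = 27.43 / 101 = 27.1584%.

27.16% P₂O₅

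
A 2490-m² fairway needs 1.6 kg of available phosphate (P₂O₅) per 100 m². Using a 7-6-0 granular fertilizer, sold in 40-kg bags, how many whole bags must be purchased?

17 bags

Product per 100 m² = 1.6 / 6% = 26.6667 kg.
Total product = 26.6667 × 2490 / 100 = 664 kg.
Bags = ⌈664 / 40⌉ = 17.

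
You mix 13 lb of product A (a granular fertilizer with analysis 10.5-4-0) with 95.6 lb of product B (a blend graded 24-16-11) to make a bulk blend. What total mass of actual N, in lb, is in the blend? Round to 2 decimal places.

24.31 lb N

N mass = 10.5%×13 + 24%×95.6 = 24.309 lb.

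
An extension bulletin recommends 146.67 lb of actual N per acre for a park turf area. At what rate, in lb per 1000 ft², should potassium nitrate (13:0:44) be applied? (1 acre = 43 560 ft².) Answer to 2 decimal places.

Product per acre = 146.67 / 13% = 1128.23 lb.
Convert to per 1000 ft²: 1128.23 × 0.0229568 = 25.9006 lb.

25.90 lb of product per thousand sq ft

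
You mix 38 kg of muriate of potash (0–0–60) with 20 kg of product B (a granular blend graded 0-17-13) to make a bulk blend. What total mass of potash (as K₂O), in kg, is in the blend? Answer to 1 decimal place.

25.4 kg K₂O

K₂O mass = 60%×38 + 13%×20 = 25.4 kg.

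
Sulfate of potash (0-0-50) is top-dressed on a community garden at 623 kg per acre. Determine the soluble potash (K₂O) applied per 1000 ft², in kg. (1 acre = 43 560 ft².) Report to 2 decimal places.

7.15 kg K₂O per thousand sq ft

K₂O per acre = 623 × 50% = 311.5 kg.
Convert to per 1000 ft²: 311.5 × 0.0229568 = 7.15106 kg.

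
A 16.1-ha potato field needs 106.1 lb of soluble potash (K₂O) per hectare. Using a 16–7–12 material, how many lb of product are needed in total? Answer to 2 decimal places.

Product per hectare = 106.1 / 12% = 884.167 lb.
Total product = 884.167 × 16.1 = 14235.083 lb.

14235.08 lb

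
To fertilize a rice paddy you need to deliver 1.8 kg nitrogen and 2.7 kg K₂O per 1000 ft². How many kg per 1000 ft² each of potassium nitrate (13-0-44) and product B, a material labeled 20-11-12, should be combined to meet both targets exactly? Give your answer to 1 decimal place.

Per-1000 ft² balance (a = potassium nitrate, b = product B):
N: 0.13·a + 0.2·b = 1.8
K₂O: 0.44·a + 0.12·b = 2.7
Eliminate b: (row1) − 0.2/0.12·(row2) → -0.603333·a = -2.7, so a = 4.47514.
Then b = (2.7 − 0.44·4.47514) / 0.12 = 6.09116.

4.5 kg potassium nitrate, 6.1 kg product B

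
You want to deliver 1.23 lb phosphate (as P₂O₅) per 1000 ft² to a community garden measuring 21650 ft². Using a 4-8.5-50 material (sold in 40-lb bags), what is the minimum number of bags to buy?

Product per 1000 ft² = 1.23 / 8.5% = 14.4706 lb.
Total product = 14.4706 × 21650 / 1000 = 313.288 lb.
Bags = ⌈313.288 / 40⌉ = 8.

8 bags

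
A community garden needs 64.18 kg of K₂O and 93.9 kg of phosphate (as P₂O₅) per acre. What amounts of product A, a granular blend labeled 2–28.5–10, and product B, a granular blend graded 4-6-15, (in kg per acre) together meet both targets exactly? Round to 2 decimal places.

278.48 kg product A, 242.21 kg product B

With a, b = kg per acre of product A and product B:
K₂O: 0.1·a + 0.15·b = 64.18
P₂O₅: 0.285·a + 0.06·b = 93.9
Eliminate b: (row1) − 0.15/0.06·(row2) → -0.6125·a = -170.57, so a = 278.482.
Then b = (93.9 − 0.285·278.482) / 0.06 = 242.212.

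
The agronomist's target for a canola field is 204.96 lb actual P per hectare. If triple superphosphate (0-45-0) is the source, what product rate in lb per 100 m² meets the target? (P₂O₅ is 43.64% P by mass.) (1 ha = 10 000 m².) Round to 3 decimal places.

10.437 lb of product per hundred sq m

As P₂O₅: 204.96 / 0.4364 = 469.661 lb per hectare.
Product per hectare = 469.661 / 45% = 1043.69 lb.
Convert to per 100 m²: 1043.69 × 0.01 = 10.4369 lb.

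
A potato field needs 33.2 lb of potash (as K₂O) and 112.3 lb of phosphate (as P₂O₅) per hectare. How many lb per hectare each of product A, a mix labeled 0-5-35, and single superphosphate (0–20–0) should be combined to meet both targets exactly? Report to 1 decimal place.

94.9 lb product A, 537.8 lb single superphosphate

Let a = lb of product A, b = lb of single superphosphate (per hectare).
K₂O: 0.35·a + 0·b = 33.2
P₂O₅: 0.05·a + 0.2·b = 112.3
Eliminate a: (row1) − 0.35/0.05·(row2) → -1.4·b = -752.9, so b = 537.786.
Back-substitute: a = (33.2 − 0·537.786) / 0.35 = 94.8571.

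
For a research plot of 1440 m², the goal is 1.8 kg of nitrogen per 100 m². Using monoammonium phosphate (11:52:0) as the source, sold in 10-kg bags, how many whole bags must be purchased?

Product per 100 m² = 1.8 / 11% = 16.3636 kg.
Total product = 16.3636 × 1440 / 100 = 235.636 kg.
Bags = ⌈235.636 / 10⌉ = 24.

24 bags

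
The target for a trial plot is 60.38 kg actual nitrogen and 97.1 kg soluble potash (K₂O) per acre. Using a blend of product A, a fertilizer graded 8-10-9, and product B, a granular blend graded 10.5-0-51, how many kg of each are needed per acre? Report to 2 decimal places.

657.04 kg product A, 74.44 kg product B

With a, b = kg per acre of product A and product B:
N: 0.08·a + 0.105·b = 60.38
K₂O: 0.09·a + 0.51·b = 97.1
Solving simultaneously: a = 657.043, b = 74.4434.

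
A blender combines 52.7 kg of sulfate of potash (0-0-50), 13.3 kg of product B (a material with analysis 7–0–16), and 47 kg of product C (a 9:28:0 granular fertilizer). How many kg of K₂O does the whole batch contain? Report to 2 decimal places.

28.48 kg K₂O

K₂O mass = 50%×52.7 + 16%×13.3 + 0%×47 = 28.478 kg.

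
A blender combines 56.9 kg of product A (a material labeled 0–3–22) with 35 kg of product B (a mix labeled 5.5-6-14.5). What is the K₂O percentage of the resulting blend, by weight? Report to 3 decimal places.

19.144% K₂O

Total mass = 56.9 + 35 = 91.9 kg.
K₂O mass = 22%×56.9 + 14.5%×35 = 17.593 kg.
% K₂O = 17.593 / 91.9 = 19.1436%.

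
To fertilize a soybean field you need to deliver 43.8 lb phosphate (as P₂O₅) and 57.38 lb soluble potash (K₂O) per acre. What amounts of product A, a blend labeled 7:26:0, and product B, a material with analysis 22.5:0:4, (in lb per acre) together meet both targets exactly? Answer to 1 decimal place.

168.5 lb product A, 1434.5 lb product B

With a, b = lb per acre of product A and product B:
P₂O₅: 0.26·a + 0·b = 43.8
K₂O: 0·a + 0.04·b = 57.38
Solving simultaneously: a = 168.462, b = 1434.5.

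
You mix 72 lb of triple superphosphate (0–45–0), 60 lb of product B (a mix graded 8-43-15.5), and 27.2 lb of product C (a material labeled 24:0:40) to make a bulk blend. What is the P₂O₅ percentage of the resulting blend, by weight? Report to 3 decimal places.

Total mass = 72 + 60 + 27.2 = 159.2 lb.
P₂O₅ mass = 45%×72 + 43%×60 + 0%×27.2 = 58.2 lb.
% P₂O₅ = 58.2 / 159.2 = 36.5578%.

36.558% P₂O₅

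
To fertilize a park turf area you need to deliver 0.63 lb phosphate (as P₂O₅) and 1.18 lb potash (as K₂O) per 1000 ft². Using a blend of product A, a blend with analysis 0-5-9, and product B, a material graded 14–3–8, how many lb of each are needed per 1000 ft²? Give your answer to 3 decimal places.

Let a = lb of product A, b = lb of product B (per 1000 ft²).
P₂O₅: 0.05·a + 0.03·b = 0.63
K₂O: 0.09·a + 0.08·b = 1.18
Eliminate a: (row1) − 0.05/0.09·(row2) → -0.0144444·b = -0.0255556, so b = 1.76923.
Back-substitute: a = (0.63 − 0.03·1.76923) / 0.05 = 11.53846.

11.538 lb product A, 1.769 lb product B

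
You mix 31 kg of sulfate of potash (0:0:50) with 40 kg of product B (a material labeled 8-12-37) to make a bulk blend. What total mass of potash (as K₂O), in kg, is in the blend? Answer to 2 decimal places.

30.30 kg K₂O

K₂O mass = 50%×31 + 37%×40 = 30.3 kg.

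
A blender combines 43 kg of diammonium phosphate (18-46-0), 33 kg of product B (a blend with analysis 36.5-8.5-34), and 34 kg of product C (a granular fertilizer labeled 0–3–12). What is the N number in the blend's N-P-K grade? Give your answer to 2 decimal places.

Total mass = 43 + 33 + 34 = 110 kg.
N mass = 18%×43 + 36.5%×33 + 0%×34 = 19.785 kg.
% N = 19.785 / 110 = 17.9864%.

17.99% N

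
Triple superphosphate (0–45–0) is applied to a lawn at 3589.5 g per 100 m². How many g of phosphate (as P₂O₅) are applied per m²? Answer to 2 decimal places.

P₂O₅ per 100 m² = 3589.5 × 45% = 1615.28 g.
Convert to per m²: 1615.28 × 0.01 = 16.1528 g.

16.15 g P₂O₅ per sq m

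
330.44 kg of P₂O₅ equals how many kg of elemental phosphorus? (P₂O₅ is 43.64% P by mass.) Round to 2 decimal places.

P = 330.44 × 0.4364 = 144.204 kg.

144.20 kg P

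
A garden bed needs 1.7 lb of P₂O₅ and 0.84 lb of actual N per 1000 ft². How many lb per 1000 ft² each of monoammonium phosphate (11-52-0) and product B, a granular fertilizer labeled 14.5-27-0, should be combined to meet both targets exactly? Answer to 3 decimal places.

Per-1000 ft² balance (a = monoammonium phosphate, b = product B):
P₂O₅: 0.52·a + 0.27·b = 1.7
N: 0.11·a + 0.145·b = 0.84
Eliminate b: (row1) − 0.27/0.145·(row2) → 0.315172·a = 0.135862, so a = 0.431072.
Then b = (0.84 − 0.11·0.431072) / 0.145 = 5.46608.

0.431 lb monoammonium phosphate, 5.466 lb product B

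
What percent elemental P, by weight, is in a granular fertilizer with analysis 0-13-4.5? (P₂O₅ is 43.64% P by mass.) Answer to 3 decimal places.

5.673% P

%P = 13 × 0.4364 = 5.6732%.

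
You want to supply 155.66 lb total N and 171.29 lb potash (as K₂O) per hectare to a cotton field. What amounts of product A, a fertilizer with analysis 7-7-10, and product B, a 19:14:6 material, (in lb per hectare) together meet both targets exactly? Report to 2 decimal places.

Let a = lb of product A, b = lb of product B (per hectare).
N: 0.07·a + 0.19·b = 155.66
K₂O: 0.1·a + 0.06·b = 171.29
Eliminate b: (row1) − 0.19/0.06·(row2) → -0.246667·a = -386.758, so a = 1567.939.
Then b = (171.29 − 0.1·1567.939) / 0.06 = 241.601.

1567.94 lb product A, 241.60 lb product B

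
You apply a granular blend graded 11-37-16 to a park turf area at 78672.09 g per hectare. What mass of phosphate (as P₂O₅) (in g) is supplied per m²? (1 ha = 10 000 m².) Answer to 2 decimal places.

2.91 g P₂O₅ per sq m

P₂O₅ per hectare = 78672.09 × 37% = 29108.7 g.
Convert to per m²: 29108.7 × 0.0001 = 2.91087 g.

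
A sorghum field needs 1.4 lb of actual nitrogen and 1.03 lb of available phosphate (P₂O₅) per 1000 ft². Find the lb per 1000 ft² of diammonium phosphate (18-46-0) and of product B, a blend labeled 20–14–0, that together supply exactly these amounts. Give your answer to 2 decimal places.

0.15 lb diammonium phosphate, 6.87 lb product B

Let a = lb of diammonium phosphate, b = lb of product B (per 1000 ft²).
N: 0.18·a + 0.2·b = 1.4
P₂O₅: 0.46·a + 0.14·b = 1.03
Solving simultaneously: a = 0.149701, b = 6.86527.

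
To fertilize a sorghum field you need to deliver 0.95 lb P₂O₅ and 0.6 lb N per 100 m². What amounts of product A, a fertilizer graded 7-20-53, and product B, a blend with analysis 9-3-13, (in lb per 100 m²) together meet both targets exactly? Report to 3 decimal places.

With a, b = lb per 100 m² of product A and product B:
P₂O₅: 0.2·a + 0.03·b = 0.95
N: 0.07·a + 0.09·b = 0.6
From row1: a = (0.95 − 0.03·b) / 0.2.
Into row2: 0.07·(0.95 − 0.03·b)/0.2 + 0.09·b = 0.6 → b = 3.36478, a = 4.24528.

4.245 lb product A, 3.365 lb product B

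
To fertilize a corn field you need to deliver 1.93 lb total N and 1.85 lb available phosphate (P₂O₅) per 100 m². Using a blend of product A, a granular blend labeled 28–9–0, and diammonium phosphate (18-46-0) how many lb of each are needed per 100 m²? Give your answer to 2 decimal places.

4.93 lb product A, 3.06 lb diammonium phosphate

Let a = lb of product A, b = lb of diammonium phosphate (per 100 m²).
N: 0.28·a + 0.18·b = 1.93
P₂O₅: 0.09·a + 0.46·b = 1.85
Eliminate b: (row1) − 0.18/0.46·(row2) → 0.244783·a = 1.20609, so a = 4.92718.
Then b = (1.85 − 0.09·4.92718) / 0.46 = 3.05773.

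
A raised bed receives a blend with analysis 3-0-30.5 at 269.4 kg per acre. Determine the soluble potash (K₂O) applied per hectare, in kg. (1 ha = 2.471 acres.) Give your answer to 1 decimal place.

K₂O per acre = 269.4 × 30.5% = 82.167 kg.
Convert to per hectare: 82.167 × 2.471 = 203.035 kg.

203.0 kg K₂O per hectare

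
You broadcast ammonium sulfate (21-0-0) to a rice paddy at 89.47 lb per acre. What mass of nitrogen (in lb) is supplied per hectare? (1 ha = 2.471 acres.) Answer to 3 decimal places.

nitrogen per acre = 89.47 × 21% = 18.7887 lb.
Convert to per hectare: 18.7887 × 2.471 = 46.4269 lb.

46.427 lb N per hectare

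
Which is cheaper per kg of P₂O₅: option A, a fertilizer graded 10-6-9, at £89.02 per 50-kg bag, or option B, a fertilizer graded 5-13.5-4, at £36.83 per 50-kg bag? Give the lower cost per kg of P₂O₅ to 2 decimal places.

option A: P₂O₅ per bag = 50 × 6% = 3 kg; cost = 89.02 / 3 = £29.6733/kg P₂O₅.
option B: P₂O₅ per bag = 50 × 13.5% = 6.75 kg; cost = 36.83 / 6.75 = £5.4563/kg P₂O₅.
option B is cheaper.

£5.46 per kg P₂O₅ (option B)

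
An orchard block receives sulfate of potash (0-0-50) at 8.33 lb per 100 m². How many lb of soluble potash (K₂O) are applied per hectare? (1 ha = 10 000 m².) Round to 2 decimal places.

416.50 lb K₂O per hectare

K₂O per 100 m² = 8.33 × 50% = 4.165 lb.
Convert to per hectare: 4.165 × 100 = 416.5 lb.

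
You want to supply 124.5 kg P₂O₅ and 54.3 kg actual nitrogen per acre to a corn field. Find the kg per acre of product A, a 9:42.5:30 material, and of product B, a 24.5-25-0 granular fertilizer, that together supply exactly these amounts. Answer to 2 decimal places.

207.38 kg product A, 145.45 kg product B

Per-acre balance (a = product A, b = product B):
P₂O₅: 0.425·a + 0.25·b = 124.5
N: 0.09·a + 0.245·b = 54.3
Solving simultaneously: a = 207.381, b = 145.452.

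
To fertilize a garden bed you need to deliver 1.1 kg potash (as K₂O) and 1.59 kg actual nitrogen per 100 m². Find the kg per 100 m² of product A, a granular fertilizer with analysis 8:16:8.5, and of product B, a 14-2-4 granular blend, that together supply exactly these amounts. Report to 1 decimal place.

10.4 kg product A, 5.4 kg product B

Per-100 m² balance (a = product A, b = product B):
K₂O: 0.085·a + 0.04·b = 1.1
N: 0.08·a + 0.14·b = 1.59
Eliminate b: (row1) − 0.04/0.14·(row2) → 0.0621429·a = 0.645714, so a = 10.3908.
Then b = (1.59 − 0.08·10.3908) / 0.14 = 5.41954.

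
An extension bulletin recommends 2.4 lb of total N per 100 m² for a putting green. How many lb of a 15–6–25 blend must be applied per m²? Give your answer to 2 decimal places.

0.16 lb of product per sq m

Product per 100 m² = 2.4 / 15% = 16 lb.
Convert to per m²: 16 × 0.01 = 0.16 lb.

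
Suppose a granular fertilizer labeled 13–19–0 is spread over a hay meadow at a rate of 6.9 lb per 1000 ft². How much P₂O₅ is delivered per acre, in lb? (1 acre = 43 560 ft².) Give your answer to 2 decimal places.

P₂O₅ per 1000 ft² = 6.9 × 19% = 1.311 lb.
Convert to per acre: 1.311 × 43.56 = 57.1072 lb.

57.11 lb P₂O₅ per acre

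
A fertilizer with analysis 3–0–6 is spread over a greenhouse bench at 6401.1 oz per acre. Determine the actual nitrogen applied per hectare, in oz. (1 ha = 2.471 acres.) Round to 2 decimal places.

474.51 oz N per hectare

nitrogen per acre = 6401.1 × 3% = 192.033 oz.
Convert to per hectare: 192.033 × 2.471 = 474.514 oz.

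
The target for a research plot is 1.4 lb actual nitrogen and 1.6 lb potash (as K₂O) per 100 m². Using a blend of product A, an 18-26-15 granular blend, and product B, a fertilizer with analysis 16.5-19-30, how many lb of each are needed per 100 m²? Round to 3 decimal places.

5.333 lb product A, 2.667 lb product B

With a, b = lb per 100 m² of product A and product B:
N: 0.18·a + 0.165·b = 1.4
K₂O: 0.15·a + 0.3·b = 1.6
Eliminate a: (row1) − 0.18/0.15·(row2) → -0.195·b = -0.52, so b = 2.66667.
Back-substitute: a = (1.4 − 0.165·2.66667) / 0.18 = 5.33333.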